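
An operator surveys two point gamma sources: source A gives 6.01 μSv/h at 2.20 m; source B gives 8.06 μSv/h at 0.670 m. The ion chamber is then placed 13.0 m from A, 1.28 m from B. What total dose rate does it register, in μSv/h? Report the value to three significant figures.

By superposition, sum each source's inverse-square contribution:
A: 6.01 × (2.20/13.0)² = 0.1721 μSv/h
B: 8.06 × (0.670/1.28)² = 2.208 μSv/h
Total = 0.1721 + 2.208 = 2.380 μSv/h.

2.38 μSv/h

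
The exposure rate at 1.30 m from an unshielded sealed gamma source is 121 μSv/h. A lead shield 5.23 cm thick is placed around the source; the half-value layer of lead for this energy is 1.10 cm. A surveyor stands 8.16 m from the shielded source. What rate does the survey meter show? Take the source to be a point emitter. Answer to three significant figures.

0.114 μSv/h

Distance alone: (1.30/8.16)² = 0.02538, so 121 × 0.02538 = 3.071 μSv/h.
Shield: 5.23/1.10 = 4.755 half-value layers → attenuation 2^(−4.755) = 0.03703.
Combined: 3.071 × 0.03703 = 0.1137 μSv/h.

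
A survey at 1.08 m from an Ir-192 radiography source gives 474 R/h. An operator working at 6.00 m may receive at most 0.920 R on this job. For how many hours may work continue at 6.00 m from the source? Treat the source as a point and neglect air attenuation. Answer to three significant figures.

0.0599 h

Since intensity falls as 1/r², rate at 6.00 m:
(1.08/6.00)² = 0.03240, so 474 × 0.03240 = 15.36 R/h.
Stay time = 0.920 R ÷ 15.36 R/h = 0.05990 h.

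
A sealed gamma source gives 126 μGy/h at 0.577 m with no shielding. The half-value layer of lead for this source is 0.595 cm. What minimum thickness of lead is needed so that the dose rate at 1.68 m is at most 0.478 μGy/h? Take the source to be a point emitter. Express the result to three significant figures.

At 1.68 m, distance alone gives 126 × (0.577/1.68)² = 126 × 0.1180 = 14.87 μGy/h.
Further attenuation needed: 14.87/0.478 = 31.11.
n = log₂(31.11) = 4.959 half-value layers.
Thickness = 4.959 × 0.595 cm = 2.951 cm.

2.95 cm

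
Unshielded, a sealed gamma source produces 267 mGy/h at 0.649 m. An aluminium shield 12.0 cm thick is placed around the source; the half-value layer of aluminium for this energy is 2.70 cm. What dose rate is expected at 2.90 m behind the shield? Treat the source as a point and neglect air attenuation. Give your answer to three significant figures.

Distance alone: 267 × (0.649/2.90)² = 267 × 0.05008 = 13.37 mGy/h.
Shield: 12.0/2.70 = 4.444 half-value layers → attenuation 2^(−4.444) = 0.04594.
Combined: 13.37 × 0.04594 = 0.6142 mGy/h.

0.614 mGy/h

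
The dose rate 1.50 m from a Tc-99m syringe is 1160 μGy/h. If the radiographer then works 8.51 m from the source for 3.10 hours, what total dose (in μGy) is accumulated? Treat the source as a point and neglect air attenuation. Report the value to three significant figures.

112 μGy

Applying the 1/r² law, rate at 8.51 m:
(1.50/8.51)² = 0.03107, so 1160 × 0.03107 = 36.04 μGy/h.
Dose = rate × time = 36.04 μGy/h × 3.100 h = 111.7 μGy.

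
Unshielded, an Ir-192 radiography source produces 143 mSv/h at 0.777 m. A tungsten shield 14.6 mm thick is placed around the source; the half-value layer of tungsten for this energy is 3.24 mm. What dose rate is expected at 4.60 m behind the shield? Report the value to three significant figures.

0.180 mSv/h

Distance alone: (0.777/4.60)² = 0.02853, so 143 × 0.02853 = 4.080 mSv/h.
Shield: 14.6/3.24 = 4.506 half-value layers → attenuation 2^(−4.506) = 0.04401.
Combined: 4.080 × 0.04401 = 0.1796 mSv/h.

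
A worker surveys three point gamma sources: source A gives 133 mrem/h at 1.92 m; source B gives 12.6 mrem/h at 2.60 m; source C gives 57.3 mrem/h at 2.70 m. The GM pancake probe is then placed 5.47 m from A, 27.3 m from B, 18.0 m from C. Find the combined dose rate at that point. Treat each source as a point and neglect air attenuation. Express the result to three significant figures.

By superposition, sum each source's inverse-square contribution:
A: 133 × (1.92/5.47)² = 16.39 mrem/h
B: 12.6 × (2.60/27.3)² = 0.1143 mrem/h
C: 57.3 × (2.70/18.0)² = 1.289 mrem/h
Total = 16.39 + 0.1143 + 1.289 = 17.79 mrem/h.

17.8 mrem/h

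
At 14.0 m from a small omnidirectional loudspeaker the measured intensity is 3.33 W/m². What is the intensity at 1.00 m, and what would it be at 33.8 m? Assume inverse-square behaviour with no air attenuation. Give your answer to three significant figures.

653 W/m²; 0.571 W/m²

Using I₁d₁² = I₂d₂²,
At 1.00 m: 3.33 × (14.0/1.00)² = 3.33 × 196.0 = 652.7 W/m²
At 33.8 m: (1.00/33.8)² = 0.0008753, so 652.7 × 0.0008753 = 0.5713 W/m².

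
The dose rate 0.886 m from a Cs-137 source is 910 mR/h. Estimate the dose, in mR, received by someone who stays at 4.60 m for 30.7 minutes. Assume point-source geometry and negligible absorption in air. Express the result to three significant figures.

Since intensity falls as 1/r², rate at 4.60 m:
910 × (0.886/4.60)² = 910 × 0.03710 = 33.76 mR/h.
Dose = rate × time = 33.76 mR/h × 0.5117 h = 17.27 mR.

17.3 mR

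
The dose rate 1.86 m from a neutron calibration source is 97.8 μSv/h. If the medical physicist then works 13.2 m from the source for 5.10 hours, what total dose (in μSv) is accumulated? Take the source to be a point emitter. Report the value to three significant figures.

9.90 μSv

Intensity scales as (d₁/d₂)², so rate at 13.2 m:
(1.86/13.2)² = 0.01986, so 97.8 × 0.01986 = 1.942 μSv/h.
Dose = rate × time = 1.942 μSv/h × 5.100 h = 9.904 μSv.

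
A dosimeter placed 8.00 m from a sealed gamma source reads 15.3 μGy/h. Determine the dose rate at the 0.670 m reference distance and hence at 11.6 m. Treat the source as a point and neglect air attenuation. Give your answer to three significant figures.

Using I₁d₁² = I₂d₂²,
At 0.670 m: (8.00/0.670)² = 142.6, so 15.3 × 142.6 = 2182 μGy/h
At 11.6 m: 2182 × (0.670/11.6)² = 2182 × 0.003336 = 7.279 μGy/h.

2180 μGy/h; 7.28 μGy/h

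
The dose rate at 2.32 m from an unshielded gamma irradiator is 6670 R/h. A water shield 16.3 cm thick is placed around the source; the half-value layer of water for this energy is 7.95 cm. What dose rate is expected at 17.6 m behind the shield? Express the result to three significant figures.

Distance alone: 6670 × (2.32/17.6)² = 6670 × 0.01738 = 115.9 R/h.
Shield: 16.3/7.95 = 2.050 half-value layers → attenuation 2^(−2.050) = 0.2415.
Combined: 115.9 × 0.2415 = 27.99 R/h.

28.0 R/h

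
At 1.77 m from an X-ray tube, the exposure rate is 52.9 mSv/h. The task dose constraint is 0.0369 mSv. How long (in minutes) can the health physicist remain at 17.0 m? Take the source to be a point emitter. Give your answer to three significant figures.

3.86 min

Since intensity falls as 1/r², rate at 17.0 m:
52.9 × (1.77/17.0)² = 52.9 × 0.01084 = 0.5734 mSv/h.
Stay time = 0.0369 mSv ÷ 0.5734 mSv/h = 0.06435 h = 3.861 min.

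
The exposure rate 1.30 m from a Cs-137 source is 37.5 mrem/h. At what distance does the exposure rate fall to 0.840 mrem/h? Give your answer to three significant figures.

Using I₁d₁² = I₂d₂², d₂ = d₁·√(I₁/I₂).
I₁/I₂ = 37.5/0.840 = 44.64, so d₂ = 1.30 × √44.64 = 8.686 m.

8.69 m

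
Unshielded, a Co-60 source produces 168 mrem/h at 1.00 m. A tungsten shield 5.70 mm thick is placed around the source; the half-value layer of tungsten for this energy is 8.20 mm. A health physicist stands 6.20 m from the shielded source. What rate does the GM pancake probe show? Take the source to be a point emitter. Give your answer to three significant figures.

2.70 mrem/h

Distance alone: (1.00/6.20)² = 0.02601, so 168 × 0.02601 = 4.370 mrem/h.
Shield: 5.70/8.20 = 0.6951 half-value layers → attenuation 2^(−0.6951) = 0.6177.
Combined: 4.370 × 0.6177 = 2.699 mrem/h.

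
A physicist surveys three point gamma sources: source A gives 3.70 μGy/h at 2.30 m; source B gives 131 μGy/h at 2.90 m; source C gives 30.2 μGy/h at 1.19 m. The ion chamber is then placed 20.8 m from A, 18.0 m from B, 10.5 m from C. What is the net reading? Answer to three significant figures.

3.83 μGy/h

Each source contributes Iᵢ·(dᵢ/rᵢ)²; contributions add.
A: 3.70 × (2.30/20.8)² = 0.04524 μGy/h
B: 131 × (2.90/18.0)² = 3.400 μGy/h
C: 30.2 × (1.19/10.5)² = 0.3879 μGy/h
Total = 0.04524 + 3.400 + 0.3879 = 3.833 μGy/h.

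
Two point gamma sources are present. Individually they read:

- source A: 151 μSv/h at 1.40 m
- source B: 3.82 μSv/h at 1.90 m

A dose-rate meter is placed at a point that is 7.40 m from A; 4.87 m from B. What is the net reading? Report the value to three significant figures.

5.99 μSv/h

Each source contributes Iᵢ·(dᵢ/rᵢ)²; contributions add.
A: 151 × (1.40/7.40)² = 5.405 μSv/h
B: 3.82 × (1.90/4.87)² = 0.5815 μSv/h
Total = 5.405 + 0.5815 = 5.987 μSv/h.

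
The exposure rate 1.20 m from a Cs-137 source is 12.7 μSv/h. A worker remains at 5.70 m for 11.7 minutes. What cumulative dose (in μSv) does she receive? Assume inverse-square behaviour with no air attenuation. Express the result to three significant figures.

Applying the 1/r² law, rate at 5.70 m:
(1.20/5.70)² = 0.04432, so 12.7 × 0.04432 = 0.5629 μSv/h.
Dose = rate × time = 0.5629 μSv/h × 0.1950 h = 0.1098 μSv.

0.110 μSv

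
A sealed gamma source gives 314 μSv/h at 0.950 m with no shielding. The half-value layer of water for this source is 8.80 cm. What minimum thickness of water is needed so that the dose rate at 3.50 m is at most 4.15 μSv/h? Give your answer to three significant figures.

21.8 cm

At 3.50 m, distance alone gives (0.950/3.50)² = 0.07367, so 314 × 0.07367 = 23.13 μSv/h.
Further attenuation needed: 23.13/4.15 = 5.573.
n = log₂(5.573) = 2.478 half-value layers.
Thickness = 2.478 × 8.80 cm = 21.81 cm.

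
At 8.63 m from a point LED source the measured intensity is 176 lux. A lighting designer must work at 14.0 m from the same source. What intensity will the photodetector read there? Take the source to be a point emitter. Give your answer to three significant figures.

Using I₁d₁² = I₂d₂², scaling from 8.63 m to 14.0 m:
(8.63/14.0)² = 0.3800, so 176 × 0.3800 = 66.88 lux.

66.9 lux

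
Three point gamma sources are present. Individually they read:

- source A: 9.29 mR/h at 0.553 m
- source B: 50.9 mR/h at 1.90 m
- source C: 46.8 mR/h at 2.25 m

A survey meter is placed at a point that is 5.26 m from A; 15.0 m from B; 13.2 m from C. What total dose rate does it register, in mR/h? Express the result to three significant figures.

By superposition, sum each source's inverse-square contribution:
A: 9.29 × (0.553/5.26)² = 0.1027 mR/h
B: 50.9 × (1.90/15.0)² = 0.8167 mR/h
C: 46.8 × (2.25/13.2)² = 1.360 mR/h
Total = 0.1027 + 0.8167 + 1.360 = 2.279 mR/h.

2.28 mR/h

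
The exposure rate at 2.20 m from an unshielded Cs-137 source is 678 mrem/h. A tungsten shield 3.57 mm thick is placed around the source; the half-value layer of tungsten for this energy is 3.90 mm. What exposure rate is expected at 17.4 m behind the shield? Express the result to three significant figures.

5.75 mrem/h

Distance alone: (2.20/17.4)² = 0.01599, so 678 × 0.01599 = 10.84 mrem/h.
Shield: 3.57/3.90 = 0.9154 half-value layers → attenuation 2^(−0.9154) = 0.5302.
Combined: 10.84 × 0.5302 = 5.747 mrem/h.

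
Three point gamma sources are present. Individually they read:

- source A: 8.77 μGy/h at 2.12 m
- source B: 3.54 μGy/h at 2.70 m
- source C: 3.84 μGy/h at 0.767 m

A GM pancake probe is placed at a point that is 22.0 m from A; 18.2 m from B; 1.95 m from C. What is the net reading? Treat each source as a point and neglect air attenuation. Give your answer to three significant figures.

Each source contributes Iᵢ·(dᵢ/rᵢ)²; contributions add.
A: 8.77 × (2.12/22.0)² = 0.08144 μGy/h
B: 3.54 × (2.70/18.2)² = 0.07791 μGy/h
C: 3.84 × (0.767/1.95)² = 0.5941 μGy/h
Total = 0.08144 + 0.07791 + 0.5941 = 0.7534 μGy/h.

0.753 μGy/h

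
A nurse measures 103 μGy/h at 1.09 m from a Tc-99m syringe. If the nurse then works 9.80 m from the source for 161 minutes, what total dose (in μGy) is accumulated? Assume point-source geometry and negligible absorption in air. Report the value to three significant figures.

3.42 μGy

By the inverse-square law, rate at 9.80 m:
103 × (1.09/9.80)² = 103 × 0.01237 = 1.274 μGy/h.
Dose = rate × time = 1.274 μGy/h × 2.683 h = 3.418 μGy.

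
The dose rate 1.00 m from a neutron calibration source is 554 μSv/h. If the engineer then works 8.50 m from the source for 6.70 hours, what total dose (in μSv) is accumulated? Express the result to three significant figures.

Intensity scales as (d₁/d₂)², so rate at 8.50 m:
(1.00/8.50)² = 0.01384, so 554 × 0.01384 = 7.667 μSv/h.
Dose = rate × time = 7.667 μSv/h × 6.700 h = 51.37 μSv.

51.4 μSv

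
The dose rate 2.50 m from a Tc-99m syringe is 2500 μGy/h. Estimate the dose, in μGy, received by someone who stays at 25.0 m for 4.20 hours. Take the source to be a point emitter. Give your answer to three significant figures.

105 μGy

Since intensity falls as 1/r², rate at 25.0 m:
2500 × (2.50/25.0)² = 2500 × 0.01000 = 25.00 μGy/h.
Dose = rate × time = 25.00 μGy/h × 4.200 h = 105.0 μGy.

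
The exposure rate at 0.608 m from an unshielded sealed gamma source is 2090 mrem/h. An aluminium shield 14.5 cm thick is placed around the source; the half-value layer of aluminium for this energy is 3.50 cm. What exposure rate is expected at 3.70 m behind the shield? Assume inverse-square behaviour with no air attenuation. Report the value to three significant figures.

Distance alone: 2090 × (0.608/3.70)² = 2090 × 0.02700 = 56.43 mrem/h.
Shield: 14.5/3.50 = 4.143 half-value layers → attenuation 2^(−4.143) = 0.05660.
Combined: 56.43 × 0.05660 = 3.194 mrem/h.

3.19 mrem/h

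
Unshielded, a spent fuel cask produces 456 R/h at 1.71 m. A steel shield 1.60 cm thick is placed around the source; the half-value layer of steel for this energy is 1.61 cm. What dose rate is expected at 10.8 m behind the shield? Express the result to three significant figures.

Distance alone: (1.71/10.8)² = 0.02507, so 456 × 0.02507 = 11.43 R/h.
Shield: 1.60/1.61 = 0.9938 half-value layers → attenuation 2^(−0.9938) = 0.5022.
Combined: 11.43 × 0.5022 = 5.740 R/h.

5.74 R/h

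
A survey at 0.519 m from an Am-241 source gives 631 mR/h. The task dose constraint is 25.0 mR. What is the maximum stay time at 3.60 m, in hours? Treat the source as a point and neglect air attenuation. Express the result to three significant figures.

1.91 h

Using I₁d₁² = I₂d₂², rate at 3.60 m:
631 × (0.519/3.60)² = 631 × 0.02078 = 13.11 mR/h.
Stay time = 25.0 mR ÷ 13.11 mR/h = 1.907 h.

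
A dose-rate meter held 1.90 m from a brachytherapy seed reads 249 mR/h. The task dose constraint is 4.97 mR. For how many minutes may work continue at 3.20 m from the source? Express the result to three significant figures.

Using I₁d₁² = I₂d₂², rate at 3.20 m:
(1.90/3.20)² = 0.3525, so 249 × 0.3525 = 87.77 mR/h.
Stay time = 4.97 mR ÷ 87.77 mR/h = 0.05663 h = 3.398 min.

3.40 min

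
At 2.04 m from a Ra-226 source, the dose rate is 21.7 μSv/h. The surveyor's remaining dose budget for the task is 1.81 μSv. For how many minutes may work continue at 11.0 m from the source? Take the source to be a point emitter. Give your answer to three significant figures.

146 min

Applying the 1/r² law, rate at 11.0 m:
(2.04/11.0)² = 0.03439, so 21.7 × 0.03439 = 0.7463 μSv/h.
Stay time = 1.81 μSv ÷ 0.7463 μSv/h = 2.425 h = 145.5 min.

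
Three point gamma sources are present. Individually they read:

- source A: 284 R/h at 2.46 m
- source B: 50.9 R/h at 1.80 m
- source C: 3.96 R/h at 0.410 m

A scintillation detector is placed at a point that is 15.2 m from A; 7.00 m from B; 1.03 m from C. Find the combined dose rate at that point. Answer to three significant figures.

11.4 R/h

Each source contributes Iᵢ·(dᵢ/rᵢ)²; contributions add.
A: 284 × (2.46/15.2)² = 7.439 R/h
B: 50.9 × (1.80/7.00)² = 3.366 R/h
C: 3.96 × (0.410/1.03)² = 0.6275 R/h
Total = 7.439 + 3.366 + 0.6275 = 11.43 R/h.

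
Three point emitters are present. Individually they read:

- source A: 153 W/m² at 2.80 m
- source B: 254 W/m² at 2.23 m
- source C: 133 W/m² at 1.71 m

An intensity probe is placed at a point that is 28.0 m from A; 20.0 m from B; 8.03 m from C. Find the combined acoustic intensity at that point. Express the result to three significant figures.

10.7 W/m²

By superposition, sum each source's inverse-square contribution:
A: 153 × (2.80/28.0)² = 1.530 W/m²
B: 254 × (2.23/20.0)² = 3.158 W/m²
C: 133 × (1.71/8.03)² = 6.031 W/m²
Total = 1.530 + 3.158 + 6.031 = 10.72 W/m².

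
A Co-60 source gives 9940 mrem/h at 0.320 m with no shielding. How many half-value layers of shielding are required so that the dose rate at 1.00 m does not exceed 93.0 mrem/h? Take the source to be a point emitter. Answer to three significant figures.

At 1.00 m, distance alone gives (0.320/1.00)² = 0.1024, so 9940 × 0.1024 = 1018 mrem/h.
Further attenuation needed: 1018/93.0 = 10.95.
n = log₂(10.95) = 3.453 half-value layers.

3.45 half-value layers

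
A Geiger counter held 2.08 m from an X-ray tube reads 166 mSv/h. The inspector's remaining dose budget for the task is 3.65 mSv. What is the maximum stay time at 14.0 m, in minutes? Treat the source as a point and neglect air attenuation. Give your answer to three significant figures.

Applying the 1/r² law, rate at 14.0 m:
166 × (2.08/14.0)² = 166 × 0.02207 = 3.664 mSv/h.
Stay time = 3.65 mSv ÷ 3.664 mSv/h = 0.9962 h = 59.77 min.

59.8 min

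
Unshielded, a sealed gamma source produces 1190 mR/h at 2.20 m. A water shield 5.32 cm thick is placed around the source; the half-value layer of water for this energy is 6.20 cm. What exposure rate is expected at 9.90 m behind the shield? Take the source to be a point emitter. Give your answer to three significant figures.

32.4 mR/h

Distance alone: (2.20/9.90)² = 0.04938, so 1190 × 0.04938 = 58.76 mR/h.
Shield: 5.32/6.20 = 0.8581 half-value layers → attenuation 2^(−0.8581) = 0.5517.
Combined: 58.76 × 0.5517 = 32.42 mR/h.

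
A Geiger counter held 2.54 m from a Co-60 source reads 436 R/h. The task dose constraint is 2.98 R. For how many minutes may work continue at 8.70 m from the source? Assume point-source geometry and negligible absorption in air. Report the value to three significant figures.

Applying the 1/r² law, rate at 8.70 m:
436 × (2.54/8.70)² = 436 × 0.08524 = 37.16 R/h.
Stay time = 2.98 R ÷ 37.16 R/h = 0.08019 h = 4.811 min.

4.81 min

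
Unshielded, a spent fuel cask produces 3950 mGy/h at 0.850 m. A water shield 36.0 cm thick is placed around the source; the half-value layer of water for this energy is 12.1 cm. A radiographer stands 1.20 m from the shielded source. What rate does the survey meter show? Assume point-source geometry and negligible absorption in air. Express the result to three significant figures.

252 mGy/h

Distance alone: (0.850/1.20)² = 0.5017, so 3950 × 0.5017 = 1982 mGy/h.
Shield: 36.0/12.1 = 2.975 half-value layers → attenuation 2^(−2.975) = 0.1272.
Combined: 1982 × 0.1272 = 252.1 mGy/h.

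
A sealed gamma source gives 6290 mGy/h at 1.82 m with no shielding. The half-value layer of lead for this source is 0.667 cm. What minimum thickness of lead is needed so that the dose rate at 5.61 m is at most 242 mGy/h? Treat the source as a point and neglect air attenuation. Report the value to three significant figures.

At 5.61 m, distance alone gives (1.82/5.61)² = 0.1052, so 6290 × 0.1052 = 661.7 mGy/h.
Further attenuation needed: 661.7/242 = 2.734.
n = log₂(2.734) = 1.451 half-value layers.
Thickness = 1.451 × 0.667 cm = 0.9678 cm.

0.968 cm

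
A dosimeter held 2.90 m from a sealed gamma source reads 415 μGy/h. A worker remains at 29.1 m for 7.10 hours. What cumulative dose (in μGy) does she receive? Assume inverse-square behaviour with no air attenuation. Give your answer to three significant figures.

29.3 μGy

Intensity scales as (d₁/d₂)², so rate at 29.1 m:
(2.90/29.1)² = 0.009931, so 415 × 0.009931 = 4.121 μGy/h.
Dose = rate × time = 4.121 μGy/h × 7.100 h = 29.26 μGy.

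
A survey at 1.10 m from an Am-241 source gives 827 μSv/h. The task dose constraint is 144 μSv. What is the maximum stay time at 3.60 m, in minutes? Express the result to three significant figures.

112 min

Using I₁d₁² = I₂d₂², rate at 3.60 m:
827 × (1.10/3.60)² = 827 × 0.09336 = 77.21 μSv/h.
Stay time = 144 μSv ÷ 77.21 μSv/h = 1.865 h = 111.9 min.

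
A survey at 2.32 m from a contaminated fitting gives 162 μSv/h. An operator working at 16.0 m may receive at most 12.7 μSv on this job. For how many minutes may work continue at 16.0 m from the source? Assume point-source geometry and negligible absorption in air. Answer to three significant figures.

Applying the 1/r² law, rate at 16.0 m:
162 × (2.32/16.0)² = 162 × 0.02102 = 3.405 μSv/h.
Stay time = 12.7 μSv ÷ 3.405 μSv/h = 3.730 h = 223.8 min.

224 min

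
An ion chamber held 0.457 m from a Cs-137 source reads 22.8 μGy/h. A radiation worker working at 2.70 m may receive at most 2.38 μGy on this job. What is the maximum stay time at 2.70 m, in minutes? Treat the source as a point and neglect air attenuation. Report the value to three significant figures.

By the inverse-square law, rate at 2.70 m:
22.8 × (0.457/2.70)² = 22.8 × 0.02865 = 0.6532 μGy/h.
Stay time = 2.38 μGy ÷ 0.6532 μGy/h = 3.644 h = 218.6 min.

219 min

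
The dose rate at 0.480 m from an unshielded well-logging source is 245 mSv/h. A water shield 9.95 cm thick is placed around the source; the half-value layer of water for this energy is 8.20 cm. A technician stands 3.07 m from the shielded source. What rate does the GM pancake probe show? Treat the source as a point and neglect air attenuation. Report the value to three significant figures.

Distance alone: (0.480/3.07)² = 0.02445, so 245 × 0.02445 = 5.990 mSv/h.
Shield: 9.95/8.20 = 1.213 half-value layers → attenuation 2^(−1.213) = 0.4314.
Combined: 5.990 × 0.4314 = 2.584 mSv/h.

2.58 mSv/h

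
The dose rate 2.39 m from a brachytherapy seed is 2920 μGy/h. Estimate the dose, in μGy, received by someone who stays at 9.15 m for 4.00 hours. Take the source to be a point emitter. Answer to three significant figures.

797 μGy

Intensity scales as (d₁/d₂)², so rate at 9.15 m:
(2.39/9.15)² = 0.06823, so 2920 × 0.06823 = 199.2 μGy/h.
Dose = rate × time = 199.2 μGy/h × 4.000 h = 796.8 μGy.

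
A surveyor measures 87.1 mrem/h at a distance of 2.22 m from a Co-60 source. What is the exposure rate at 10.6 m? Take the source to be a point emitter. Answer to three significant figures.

3.82 mrem/h

Intensity scales as (d₁/d₂)², so the rate at 10.6 m is
(2.22/10.6)² = 0.04386, so 87.1 × 0.04386 = 3.820 mrem/h.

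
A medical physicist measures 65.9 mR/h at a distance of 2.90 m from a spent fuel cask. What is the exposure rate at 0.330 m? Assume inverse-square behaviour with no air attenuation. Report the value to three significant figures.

Since intensity falls as 1/r², the rate at 0.330 m is
65.9 × (2.90/0.330)² = 65.9 × 77.23 = 5089 mR/h.

5090 mR/h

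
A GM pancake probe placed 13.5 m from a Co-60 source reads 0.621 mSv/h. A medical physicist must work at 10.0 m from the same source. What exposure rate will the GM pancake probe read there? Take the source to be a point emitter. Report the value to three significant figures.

1.13 mSv/h

By the inverse-square law, scaling from 13.5 m to 10.0 m:
(13.5/10.0)² = 1.823, so 0.621 × 1.823 = 1.132 mSv/h.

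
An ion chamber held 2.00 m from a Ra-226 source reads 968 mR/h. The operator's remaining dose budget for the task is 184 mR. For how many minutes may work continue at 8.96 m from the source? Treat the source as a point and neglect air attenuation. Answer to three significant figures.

229 min

Applying the 1/r² law, rate at 8.96 m:
(2.00/8.96)² = 0.04982, so 968 × 0.04982 = 48.23 mR/h.
Stay time = 184 mR ÷ 48.23 mR/h = 3.815 h = 228.9 min.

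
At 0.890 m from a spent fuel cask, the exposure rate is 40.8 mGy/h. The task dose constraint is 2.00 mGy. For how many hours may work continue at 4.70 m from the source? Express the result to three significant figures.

1.37 h

Since intensity falls as 1/r², rate at 4.70 m:
40.8 × (0.890/4.70)² = 40.8 × 0.03586 = 1.463 mGy/h.
Stay time = 2.00 mGy ÷ 1.463 mGy/h = 1.367 h.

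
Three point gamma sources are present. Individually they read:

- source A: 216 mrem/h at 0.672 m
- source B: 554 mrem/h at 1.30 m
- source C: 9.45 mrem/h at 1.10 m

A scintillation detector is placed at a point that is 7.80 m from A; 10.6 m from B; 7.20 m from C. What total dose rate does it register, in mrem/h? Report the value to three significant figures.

Each source contributes Iᵢ·(dᵢ/rᵢ)²; contributions add.
A: 216 × (0.672/7.80)² = 1.603 mrem/h
B: 554 × (1.30/10.6)² = 8.333 mrem/h
C: 9.45 × (1.10/7.20)² = 0.2206 mrem/h
Total = 1.603 + 8.333 + 0.2206 = 10.16 mrem/h.

10.2 mrem/h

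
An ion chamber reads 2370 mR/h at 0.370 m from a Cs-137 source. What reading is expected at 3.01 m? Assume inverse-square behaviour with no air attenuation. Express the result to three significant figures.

Applying the 1/r² law, the rate at 3.01 m is
2370 × (0.370/3.01)² = 2370 × 0.01511 = 35.81 mR/h.

35.8 mR/h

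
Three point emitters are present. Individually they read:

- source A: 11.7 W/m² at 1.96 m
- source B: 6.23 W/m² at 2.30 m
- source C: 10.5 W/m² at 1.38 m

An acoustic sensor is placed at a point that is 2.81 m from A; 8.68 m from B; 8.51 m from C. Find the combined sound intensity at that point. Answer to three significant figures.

6.41 W/m²

Each source contributes Iᵢ·(dᵢ/rᵢ)²; contributions add.
A: 11.7 × (1.96/2.81)² = 5.692 W/m²
B: 6.23 × (2.30/8.68)² = 0.4374 W/m²
C: 10.5 × (1.38/8.51)² = 0.2761 W/m²
Total = 5.692 + 0.4374 + 0.2761 = 6.405 W/m².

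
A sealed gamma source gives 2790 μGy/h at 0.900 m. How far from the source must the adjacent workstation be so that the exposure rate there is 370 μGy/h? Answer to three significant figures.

Applying the 1/r² law, d₂ = d₁·√(I₁/I₂).
I₁/I₂ = 2790/370 = 7.541, so d₂ = 0.900 × √7.541 = 2.471 m.

2.47 m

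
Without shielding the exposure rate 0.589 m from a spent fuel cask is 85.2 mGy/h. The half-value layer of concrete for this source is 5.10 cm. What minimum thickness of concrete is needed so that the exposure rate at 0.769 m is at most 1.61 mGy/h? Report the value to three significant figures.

25.3 cm

At 0.769 m, distance alone gives (0.589/0.769)² = 0.5866, so 85.2 × 0.5866 = 49.98 mGy/h.
Further attenuation needed: 49.98/1.61 = 31.04.
n = log₂(31.04) = 4.956 half-value layers.
Thickness = 4.956 × 5.10 cm = 25.28 cm.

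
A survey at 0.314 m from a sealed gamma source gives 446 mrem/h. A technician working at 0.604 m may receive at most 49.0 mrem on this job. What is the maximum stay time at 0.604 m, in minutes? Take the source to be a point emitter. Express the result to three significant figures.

Since intensity falls as 1/r², rate at 0.604 m:
(0.314/0.604)² = 0.2703, so 446 × 0.2703 = 120.6 mrem/h.
Stay time = 49.0 mrem ÷ 120.6 mrem/h = 0.4063 h = 24.38 min.

24.4 min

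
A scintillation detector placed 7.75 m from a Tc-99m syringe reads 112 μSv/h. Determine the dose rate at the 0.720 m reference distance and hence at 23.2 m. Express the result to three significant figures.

13000 μSv/h; 12.5 μSv/h

Using I₁d₁² = I₂d₂²,
At 0.720 m: 112 × (7.75/0.720)² = 112 × 115.9 = 12980 μSv/h
At 23.2 m: 12980 × (0.720/23.2)² = 12980 × 0.0009631 = 12.50 μSv/h.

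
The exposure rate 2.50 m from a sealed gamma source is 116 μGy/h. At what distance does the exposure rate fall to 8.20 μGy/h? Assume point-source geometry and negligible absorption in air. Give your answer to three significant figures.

9.40 m

Since intensity falls as 1/r², d₂ = d₁·√(I₁/I₂).
I₁/I₂ = 116/8.20 = 14.15, so d₂ = 2.50 × √14.15 = 9.404 m.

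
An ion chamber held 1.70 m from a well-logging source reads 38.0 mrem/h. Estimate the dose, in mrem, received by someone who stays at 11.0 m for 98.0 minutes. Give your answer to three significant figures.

Applying the 1/r² law, rate at 11.0 m:
(1.70/11.0)² = 0.02388, so 38.0 × 0.02388 = 0.9074 mrem/h.
Dose = rate × time = 0.9074 mrem/h × 1.633 h = 1.482 mrem.

1.48 mrem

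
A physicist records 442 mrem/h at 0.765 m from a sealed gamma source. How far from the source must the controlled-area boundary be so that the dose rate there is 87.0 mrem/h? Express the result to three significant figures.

Intensity scales as (d₁/d₂)², so d₂ = d₁·√(I₁/I₂).
I₁/I₂ = 442/87.0 = 5.080, so d₂ = 0.765 × √5.080 = 1.724 m.

1.72 m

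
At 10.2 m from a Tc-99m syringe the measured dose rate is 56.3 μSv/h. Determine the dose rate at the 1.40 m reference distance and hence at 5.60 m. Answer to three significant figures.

2990 μSv/h; 187 μSv/h

Intensity scales as (d₁/d₂)², so
At 1.40 m: 56.3 × (10.2/1.40)² = 56.3 × 53.08 = 2988 μSv/h
At 5.60 m: 2988 × (1.40/5.60)² = 2988 × 0.06250 = 186.8 μSv/h.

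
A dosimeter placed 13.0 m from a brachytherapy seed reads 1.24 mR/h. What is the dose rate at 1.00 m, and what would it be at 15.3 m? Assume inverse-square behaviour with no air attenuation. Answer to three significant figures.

210 mR/h; 0.895 mR/h

Using I₁d₁² = I₂d₂²,
At 1.00 m: 1.24 × (13.0/1.00)² = 1.24 × 169.0 = 209.6 mR/h
At 15.3 m: 209.6 × (1.00/15.3)² = 209.6 × 0.004272 = 0.8954 mR/h.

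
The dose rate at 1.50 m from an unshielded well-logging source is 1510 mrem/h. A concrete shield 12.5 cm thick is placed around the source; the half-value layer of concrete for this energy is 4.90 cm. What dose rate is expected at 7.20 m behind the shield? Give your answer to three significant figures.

Distance alone: 1510 × (1.50/7.20)² = 1510 × 0.04340 = 65.53 mrem/h.
Shield: 12.5/4.90 = 2.551 half-value layers → attenuation 2^(−2.551) = 0.1706.
Combined: 65.53 × 0.1706 = 11.18 mrem/h.

11.2 mrem/h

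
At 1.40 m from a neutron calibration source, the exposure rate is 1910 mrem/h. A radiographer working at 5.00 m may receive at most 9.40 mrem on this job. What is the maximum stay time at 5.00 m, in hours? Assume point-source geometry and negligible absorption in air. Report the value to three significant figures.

0.0628 h

By the inverse-square law, rate at 5.00 m:
(1.40/5.00)² = 0.07840, so 1910 × 0.07840 = 149.7 mrem/h.
Stay time = 9.40 mrem ÷ 149.7 mrem/h = 0.06279 h.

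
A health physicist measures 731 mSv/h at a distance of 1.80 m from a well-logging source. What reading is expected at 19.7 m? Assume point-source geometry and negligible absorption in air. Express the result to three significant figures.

Intensity scales as (d₁/d₂)², so the rate at 19.7 m is
(1.80/19.7)² = 0.008349, so 731 × 0.008349 = 6.103 mSv/h.

6.10 mSv/h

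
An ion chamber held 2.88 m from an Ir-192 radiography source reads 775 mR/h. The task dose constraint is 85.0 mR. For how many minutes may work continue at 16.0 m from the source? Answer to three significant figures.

203 min

Using I₁d₁² = I₂d₂², rate at 16.0 m:
(2.88/16.0)² = 0.03240, so 775 × 0.03240 = 25.11 mR/h.
Stay time = 85.0 mR ÷ 25.11 mR/h = 3.385 h = 203.1 min.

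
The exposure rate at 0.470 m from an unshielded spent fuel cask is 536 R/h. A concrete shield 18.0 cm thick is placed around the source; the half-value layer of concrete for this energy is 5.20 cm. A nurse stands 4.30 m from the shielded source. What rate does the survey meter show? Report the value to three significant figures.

0.581 R/h

Distance alone: 536 × (0.470/4.30)² = 536 × 0.01195 = 6.405 R/h.
Shield: 18.0/5.20 = 3.462 half-value layers → attenuation 2^(−3.462) = 0.09075.
Combined: 6.405 × 0.09075 = 0.5813 R/h.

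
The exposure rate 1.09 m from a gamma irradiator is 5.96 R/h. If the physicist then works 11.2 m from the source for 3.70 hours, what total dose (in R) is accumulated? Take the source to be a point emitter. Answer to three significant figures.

0.209 R

Intensity scales as (d₁/d₂)², so rate at 11.2 m:
(1.09/11.2)² = 0.009471, so 5.96 × 0.009471 = 0.05645 R/h.
Dose = rate × time = 0.05645 R/h × 3.700 h = 0.2089 R.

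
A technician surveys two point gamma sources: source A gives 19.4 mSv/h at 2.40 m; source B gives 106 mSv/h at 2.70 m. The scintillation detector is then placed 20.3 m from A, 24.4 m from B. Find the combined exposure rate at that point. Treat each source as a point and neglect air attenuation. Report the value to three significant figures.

1.57 mSv/h

Each source contributes Iᵢ·(dᵢ/rᵢ)²; contributions add.
A: 19.4 × (2.40/20.3)² = 0.2712 mSv/h
B: 106 × (2.70/24.4)² = 1.298 mSv/h
Total = 0.2712 + 1.298 = 1.569 mSv/h.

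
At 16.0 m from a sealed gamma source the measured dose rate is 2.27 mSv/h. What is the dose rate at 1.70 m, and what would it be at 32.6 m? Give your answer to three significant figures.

201 mSv/h; 0.547 mSv/h

Intensity scales as (d₁/d₂)², so
At 1.70 m: (16.0/1.70)² = 88.58, so 2.27 × 88.58 = 201.1 mSv/h
At 32.6 m: 201.1 × (1.70/32.6)² = 201.1 × 0.002719 = 0.5468 mSv/h.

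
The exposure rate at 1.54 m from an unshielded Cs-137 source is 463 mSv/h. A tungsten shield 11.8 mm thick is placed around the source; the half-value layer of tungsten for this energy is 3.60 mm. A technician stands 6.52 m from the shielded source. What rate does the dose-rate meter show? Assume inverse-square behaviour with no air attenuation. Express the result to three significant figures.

2.66 mSv/h

Distance alone: 463 × (1.54/6.52)² = 463 × 0.05579 = 25.83 mSv/h.
Shield: 11.8/3.60 = 3.278 half-value layers → attenuation 2^(−3.278) = 0.1031.
Combined: 25.83 × 0.1031 = 2.663 mSv/h.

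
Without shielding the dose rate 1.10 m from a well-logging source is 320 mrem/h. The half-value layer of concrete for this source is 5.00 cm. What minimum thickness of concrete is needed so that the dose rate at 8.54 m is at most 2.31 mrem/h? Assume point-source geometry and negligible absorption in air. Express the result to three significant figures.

6.00 cm

At 8.54 m, distance alone gives (1.10/8.54)² = 0.01659, so 320 × 0.01659 = 5.309 mrem/h.
Further attenuation needed: 5.309/2.31 = 2.298.
n = log₂(2.298) = 1.200 half-value layers.
Thickness = 1.200 × 5.00 cm = 6.000 cm.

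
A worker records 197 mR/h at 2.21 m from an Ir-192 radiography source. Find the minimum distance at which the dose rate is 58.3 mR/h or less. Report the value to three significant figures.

Since intensity falls as 1/r², d₂ = d₁·√(I₁/I₂).
I₁/I₂ = 197/58.3 = 3.379, so d₂ = 2.21 × √3.379 = 4.062 m.

4.06 m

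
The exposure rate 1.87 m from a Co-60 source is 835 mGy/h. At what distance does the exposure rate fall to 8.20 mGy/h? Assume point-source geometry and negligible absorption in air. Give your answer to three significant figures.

18.9 m

Using I₁d₁² = I₂d₂², d₂ = d₁·√(I₁/I₂).
I₁/I₂ = 835/8.20 = 101.8, so d₂ = 1.87 × √101.8 = 18.87 m.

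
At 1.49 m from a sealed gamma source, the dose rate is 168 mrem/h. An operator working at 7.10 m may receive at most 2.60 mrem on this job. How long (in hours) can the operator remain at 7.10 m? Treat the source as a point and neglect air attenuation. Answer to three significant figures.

Using I₁d₁² = I₂d₂², rate at 7.10 m:
168 × (1.49/7.10)² = 168 × 0.04404 = 7.399 mrem/h.
Stay time = 2.60 mrem ÷ 7.399 mrem/h = 0.3514 h.

0.351 h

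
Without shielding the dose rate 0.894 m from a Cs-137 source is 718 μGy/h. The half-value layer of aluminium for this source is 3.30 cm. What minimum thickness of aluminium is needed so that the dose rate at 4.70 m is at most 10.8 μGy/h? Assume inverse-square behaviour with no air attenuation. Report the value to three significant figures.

4.18 cm

At 4.70 m, distance alone gives 718 × (0.894/4.70)² = 718 × 0.03618 = 25.98 μGy/h.
Further attenuation needed: 25.98/10.8 = 2.406.
n = log₂(2.406) = 1.267 half-value layers.
Thickness = 1.267 × 3.30 cm = 4.181 cm.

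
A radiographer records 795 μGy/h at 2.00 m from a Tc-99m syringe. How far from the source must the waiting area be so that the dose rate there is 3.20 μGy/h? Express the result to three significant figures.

Applying the 1/r² law, d₂ = d₁·√(I₁/I₂).
I₁/I₂ = 795/3.20 = 248.4, so d₂ = 2.00 × √248.4 = 31.52 m.

31.5 m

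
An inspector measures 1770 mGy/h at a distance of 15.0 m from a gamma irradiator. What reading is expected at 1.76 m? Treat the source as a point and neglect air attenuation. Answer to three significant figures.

Applying the 1/r² law, the rate at 1.76 m is
1770 × (15.0/1.76)² = 1770 × 72.64 = 128600 mGy/h.

129000 mGy/h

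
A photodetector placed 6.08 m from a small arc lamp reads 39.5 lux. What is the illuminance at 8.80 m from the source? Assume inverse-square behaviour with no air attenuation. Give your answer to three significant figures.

18.9 lux

Applying the 1/r² law, scaling from 6.08 m to 8.80 m:
(6.08/8.80)² = 0.4774, so 39.5 × 0.4774 = 18.86 lux.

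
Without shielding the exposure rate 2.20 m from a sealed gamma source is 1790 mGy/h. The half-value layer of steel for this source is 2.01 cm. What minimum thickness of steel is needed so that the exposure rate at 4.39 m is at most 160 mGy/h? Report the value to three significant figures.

At 4.39 m, distance alone gives (2.20/4.39)² = 0.2511, so 1790 × 0.2511 = 449.5 mGy/h.
Further attenuation needed: 449.5/160 = 2.809.
n = log₂(2.809) = 1.490 half-value layers.
Thickness = 1.490 × 2.01 cm = 2.995 cm.

3.00 cm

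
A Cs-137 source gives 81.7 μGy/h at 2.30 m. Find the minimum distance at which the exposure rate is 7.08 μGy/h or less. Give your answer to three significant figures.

Intensity scales as (d₁/d₂)², so d₂ = d₁·√(I₁/I₂).
I₁/I₂ = 81.7/7.08 = 11.54, so d₂ = 2.30 × √11.54 = 7.813 m.

7.81 m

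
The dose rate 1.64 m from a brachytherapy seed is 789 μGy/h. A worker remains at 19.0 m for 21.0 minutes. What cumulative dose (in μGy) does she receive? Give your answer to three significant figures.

2.06 μGy

By the inverse-square law, rate at 19.0 m:
(1.64/19.0)² = 0.007450, so 789 × 0.007450 = 5.878 μGy/h.
Dose = rate × time = 5.878 μGy/h × 0.3500 h = 2.057 μGy.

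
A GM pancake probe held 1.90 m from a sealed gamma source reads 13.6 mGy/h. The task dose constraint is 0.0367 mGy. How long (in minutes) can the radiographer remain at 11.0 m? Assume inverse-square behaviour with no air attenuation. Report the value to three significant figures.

5.43 min

Intensity scales as (d₁/d₂)², so rate at 11.0 m:
(1.90/11.0)² = 0.02983, so 13.6 × 0.02983 = 0.4057 mGy/h.
Stay time = 0.0367 mGy ÷ 0.4057 mGy/h = 0.09046 h = 5.428 min.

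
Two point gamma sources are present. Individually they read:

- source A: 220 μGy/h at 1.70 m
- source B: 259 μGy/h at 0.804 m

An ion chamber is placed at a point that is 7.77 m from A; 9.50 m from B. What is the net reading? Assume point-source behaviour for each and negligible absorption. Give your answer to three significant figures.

12.4 μGy/h

Each source contributes Iᵢ·(dᵢ/rᵢ)²; contributions add.
A: 220 × (1.70/7.77)² = 10.53 μGy/h
B: 259 × (0.804/9.50)² = 1.855 μGy/h
Total = 10.53 + 1.855 = 12.38 μGy/h.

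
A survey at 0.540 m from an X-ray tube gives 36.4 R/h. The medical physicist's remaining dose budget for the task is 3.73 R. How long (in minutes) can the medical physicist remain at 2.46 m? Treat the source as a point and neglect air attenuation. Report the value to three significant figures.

Applying the 1/r² law, rate at 2.46 m:
(0.540/2.46)² = 0.04819, so 36.4 × 0.04819 = 1.754 R/h.
Stay time = 3.73 R ÷ 1.754 R/h = 2.127 h = 127.6 min.

128 min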